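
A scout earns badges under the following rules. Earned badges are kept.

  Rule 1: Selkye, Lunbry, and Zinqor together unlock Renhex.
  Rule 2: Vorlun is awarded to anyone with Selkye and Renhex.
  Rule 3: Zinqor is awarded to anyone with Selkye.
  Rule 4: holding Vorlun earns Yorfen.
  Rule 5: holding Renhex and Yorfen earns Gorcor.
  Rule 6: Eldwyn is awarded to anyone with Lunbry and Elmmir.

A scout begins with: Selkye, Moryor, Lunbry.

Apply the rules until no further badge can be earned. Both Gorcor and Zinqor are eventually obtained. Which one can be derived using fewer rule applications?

Zinqor

Zinqor: With Selkye, Zinqor is earned (Rule 3). [1 rule application]
Gorcor: With Selkye, Zinqor is earned (Rule 3). With Selkye, Lunbry, and Zinqor, Renhex is earned (Rule 1). With Selkye and Renhex, Vorlun is earned (Rule 2). With Vorlun, Yorfen is earned (Rule 4). With Renhex and Yorfen, Gorcor is earned (Rule 5). [5 rule applications]
Zinqor needs fewer.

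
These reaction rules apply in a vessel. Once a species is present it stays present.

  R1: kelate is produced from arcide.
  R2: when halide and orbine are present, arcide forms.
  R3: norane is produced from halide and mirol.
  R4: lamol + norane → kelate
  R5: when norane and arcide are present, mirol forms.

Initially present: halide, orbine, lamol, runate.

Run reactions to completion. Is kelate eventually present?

halide and orbine present → arcide forms (R2).
arcide present → kelate forms (R1).

Yes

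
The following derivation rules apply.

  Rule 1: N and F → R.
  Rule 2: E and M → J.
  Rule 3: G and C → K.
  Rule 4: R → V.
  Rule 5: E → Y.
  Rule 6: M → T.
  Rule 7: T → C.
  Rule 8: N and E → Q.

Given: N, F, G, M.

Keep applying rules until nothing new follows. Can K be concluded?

M holds, so T follows (Rule 6).
From T, Rule 7 gives C.
From G and C, Rule 3 gives K.

Yes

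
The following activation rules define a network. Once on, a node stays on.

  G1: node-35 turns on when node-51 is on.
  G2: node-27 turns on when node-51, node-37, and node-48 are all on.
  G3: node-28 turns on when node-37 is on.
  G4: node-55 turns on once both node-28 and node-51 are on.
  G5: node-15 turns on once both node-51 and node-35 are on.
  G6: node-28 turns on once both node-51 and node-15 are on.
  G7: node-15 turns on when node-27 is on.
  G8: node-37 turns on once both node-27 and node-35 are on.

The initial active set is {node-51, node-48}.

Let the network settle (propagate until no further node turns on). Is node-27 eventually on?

node-27 would need node-51, node-37, and node-48 (G2), but node-37 never turns on.

No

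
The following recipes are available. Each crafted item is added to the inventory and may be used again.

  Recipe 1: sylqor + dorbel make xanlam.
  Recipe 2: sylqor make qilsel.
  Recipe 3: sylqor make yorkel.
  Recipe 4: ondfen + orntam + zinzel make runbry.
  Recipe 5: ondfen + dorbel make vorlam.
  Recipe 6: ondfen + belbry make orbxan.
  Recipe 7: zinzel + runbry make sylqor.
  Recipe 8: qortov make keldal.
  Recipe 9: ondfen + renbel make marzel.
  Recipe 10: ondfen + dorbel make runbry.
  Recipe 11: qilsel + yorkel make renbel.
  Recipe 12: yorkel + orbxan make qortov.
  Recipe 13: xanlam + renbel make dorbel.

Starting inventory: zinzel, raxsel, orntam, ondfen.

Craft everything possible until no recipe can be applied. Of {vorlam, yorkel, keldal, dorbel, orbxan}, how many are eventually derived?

ondfen + orntam + zinzel → runbry (Recipe 4).
Using Recipe 7, zinzel and runbry make sylqor.
sylqor → yorkel (Recipe 3).
vorlam would need ondfen and dorbel (Recipe 5), but dorbel is never obtained.
yorkel: reached.
keldal would need qortov (Recipe 8), but qortov is never obtained.
dorbel would need xanlam and renbel (Recipe 13), but xanlam is never obtained.
orbxan would need ondfen and belbry (Recipe 6), but belbry is never obtained.
Reached: yorkel — 1 of the 5.

1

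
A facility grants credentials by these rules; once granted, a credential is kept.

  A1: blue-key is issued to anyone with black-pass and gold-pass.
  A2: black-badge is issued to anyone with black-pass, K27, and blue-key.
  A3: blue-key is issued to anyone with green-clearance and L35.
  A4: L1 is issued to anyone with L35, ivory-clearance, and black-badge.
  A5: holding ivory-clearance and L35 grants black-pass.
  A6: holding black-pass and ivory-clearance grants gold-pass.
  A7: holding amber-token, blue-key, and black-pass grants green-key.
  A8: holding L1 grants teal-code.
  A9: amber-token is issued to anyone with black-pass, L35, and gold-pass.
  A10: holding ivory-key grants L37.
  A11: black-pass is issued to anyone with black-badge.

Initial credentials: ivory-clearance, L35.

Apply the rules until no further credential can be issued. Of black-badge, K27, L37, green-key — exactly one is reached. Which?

green-key

Holding ivory-clearance and L35 grants black-pass (A5).
Holding black-pass and ivory-clearance grants gold-pass (A6).
Holding black-pass, L35, and gold-pass grants amber-token (A9).
Holding black-pass and gold-pass grants blue-key (A1).
Holding amber-token, blue-key, and black-pass grants green-key (A7).
black-badge would need black-pass, K27, and blue-key (A2), but K27 is never granted. No rule produces K27, and it is not given. L37 would need ivory-key (A10), but ivory-key is never granted.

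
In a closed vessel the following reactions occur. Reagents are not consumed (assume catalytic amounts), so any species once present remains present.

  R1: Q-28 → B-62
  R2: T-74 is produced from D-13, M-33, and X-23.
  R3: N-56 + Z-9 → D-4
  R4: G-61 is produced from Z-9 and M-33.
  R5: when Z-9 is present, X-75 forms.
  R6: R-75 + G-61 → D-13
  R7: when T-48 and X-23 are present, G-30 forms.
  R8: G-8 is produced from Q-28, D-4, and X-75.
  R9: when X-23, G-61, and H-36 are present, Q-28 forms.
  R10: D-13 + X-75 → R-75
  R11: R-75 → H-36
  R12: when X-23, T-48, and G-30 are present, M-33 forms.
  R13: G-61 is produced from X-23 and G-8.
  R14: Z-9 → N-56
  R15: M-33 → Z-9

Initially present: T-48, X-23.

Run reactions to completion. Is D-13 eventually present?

D-13 would need R-75 and G-61 (R6), but R-75 never forms.

No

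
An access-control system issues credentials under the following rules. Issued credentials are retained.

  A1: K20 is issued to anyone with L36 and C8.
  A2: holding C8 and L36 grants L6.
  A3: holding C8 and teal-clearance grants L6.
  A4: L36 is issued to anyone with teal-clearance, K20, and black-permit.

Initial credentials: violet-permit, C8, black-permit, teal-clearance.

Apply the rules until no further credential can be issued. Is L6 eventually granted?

Yes

Holding C8 and teal-clearance grants L6 (A3).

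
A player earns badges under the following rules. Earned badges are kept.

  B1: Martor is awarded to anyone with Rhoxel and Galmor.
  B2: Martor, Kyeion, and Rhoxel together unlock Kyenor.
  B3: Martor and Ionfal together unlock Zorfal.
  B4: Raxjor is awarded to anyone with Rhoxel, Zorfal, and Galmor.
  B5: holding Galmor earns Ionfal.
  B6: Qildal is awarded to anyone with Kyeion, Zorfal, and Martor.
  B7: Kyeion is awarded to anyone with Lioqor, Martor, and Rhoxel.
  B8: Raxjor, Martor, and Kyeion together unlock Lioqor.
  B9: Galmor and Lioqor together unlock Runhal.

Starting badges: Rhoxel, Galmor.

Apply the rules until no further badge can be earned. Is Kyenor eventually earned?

No

Kyenor would need Martor, Kyeion, and Rhoxel (B2), but Kyeion is never earned.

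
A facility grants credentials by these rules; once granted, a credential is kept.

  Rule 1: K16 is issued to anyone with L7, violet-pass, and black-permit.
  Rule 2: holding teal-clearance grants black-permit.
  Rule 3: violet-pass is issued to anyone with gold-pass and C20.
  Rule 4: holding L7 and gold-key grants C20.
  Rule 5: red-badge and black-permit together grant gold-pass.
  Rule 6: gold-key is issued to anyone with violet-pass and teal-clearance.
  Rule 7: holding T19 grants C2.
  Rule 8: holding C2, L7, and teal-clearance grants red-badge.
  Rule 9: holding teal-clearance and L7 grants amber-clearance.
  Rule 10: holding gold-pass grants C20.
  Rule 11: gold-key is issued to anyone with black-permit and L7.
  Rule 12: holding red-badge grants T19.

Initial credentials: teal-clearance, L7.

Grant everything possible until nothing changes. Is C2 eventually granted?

C2 would need T19 (Rule 7), but T19 is never granted.

No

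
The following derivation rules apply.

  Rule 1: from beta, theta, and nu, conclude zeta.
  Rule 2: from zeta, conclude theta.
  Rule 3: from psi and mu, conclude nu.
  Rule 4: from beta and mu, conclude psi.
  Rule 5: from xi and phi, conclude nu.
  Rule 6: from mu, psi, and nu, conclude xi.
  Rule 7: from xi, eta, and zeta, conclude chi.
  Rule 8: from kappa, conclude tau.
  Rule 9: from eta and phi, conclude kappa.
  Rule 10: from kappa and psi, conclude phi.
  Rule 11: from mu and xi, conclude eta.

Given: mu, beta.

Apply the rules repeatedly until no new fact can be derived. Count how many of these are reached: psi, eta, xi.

3

beta and mu hold, so psi follows (Rule 4).
From psi and mu, Rule 3 gives nu.
mu, psi, and nu hold, so xi follows (Rule 6).
mu and xi hold, so eta follows (Rule 11).
psi: reached.
eta: reached.
xi: reached.
All 3 are reached.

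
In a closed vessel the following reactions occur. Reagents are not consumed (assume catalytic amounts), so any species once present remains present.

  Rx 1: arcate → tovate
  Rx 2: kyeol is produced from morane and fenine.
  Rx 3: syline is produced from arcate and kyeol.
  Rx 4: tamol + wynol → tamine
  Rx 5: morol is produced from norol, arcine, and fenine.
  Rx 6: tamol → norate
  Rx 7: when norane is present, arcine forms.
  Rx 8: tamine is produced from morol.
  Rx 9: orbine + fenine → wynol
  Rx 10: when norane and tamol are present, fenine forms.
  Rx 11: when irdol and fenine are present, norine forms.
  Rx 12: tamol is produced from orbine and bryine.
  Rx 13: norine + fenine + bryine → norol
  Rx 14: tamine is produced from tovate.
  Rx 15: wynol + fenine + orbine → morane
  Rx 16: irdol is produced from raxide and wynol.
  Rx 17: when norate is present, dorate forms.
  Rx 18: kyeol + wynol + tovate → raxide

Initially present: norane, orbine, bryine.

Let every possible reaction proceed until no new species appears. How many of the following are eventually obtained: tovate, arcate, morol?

0

tovate would need arcate (Rx 1), but arcate never forms.
No rule produces arcate, and it is not given.
morol would need norol, arcine, and fenine (Rx 5), but norol never forms.
None of the 3 are reached.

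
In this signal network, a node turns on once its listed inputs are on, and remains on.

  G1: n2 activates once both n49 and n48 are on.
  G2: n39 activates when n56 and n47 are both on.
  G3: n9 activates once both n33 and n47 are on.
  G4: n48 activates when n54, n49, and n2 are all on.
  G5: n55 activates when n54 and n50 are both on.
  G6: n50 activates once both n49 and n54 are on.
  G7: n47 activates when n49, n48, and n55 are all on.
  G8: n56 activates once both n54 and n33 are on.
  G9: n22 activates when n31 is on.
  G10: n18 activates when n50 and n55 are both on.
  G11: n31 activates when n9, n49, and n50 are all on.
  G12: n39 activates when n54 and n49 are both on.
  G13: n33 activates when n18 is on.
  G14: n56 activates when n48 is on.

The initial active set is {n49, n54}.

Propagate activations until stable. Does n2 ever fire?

No

n2 would need n49 and n48 (G1), but n48 never turns on.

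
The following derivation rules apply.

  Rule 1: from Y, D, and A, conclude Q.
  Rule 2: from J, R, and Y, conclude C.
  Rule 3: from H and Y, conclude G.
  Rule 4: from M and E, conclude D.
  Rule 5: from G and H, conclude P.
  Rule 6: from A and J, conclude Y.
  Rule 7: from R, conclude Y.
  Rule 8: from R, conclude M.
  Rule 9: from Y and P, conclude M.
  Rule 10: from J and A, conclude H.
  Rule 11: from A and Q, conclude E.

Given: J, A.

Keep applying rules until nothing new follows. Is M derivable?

From J and A, Rule 10 gives H.
From A and J, Rule 6 gives Y.
H and Y hold, so G follows (Rule 3).
G and H hold, so P follows (Rule 5).
Y and P hold, so M follows (Rule 9).

Yes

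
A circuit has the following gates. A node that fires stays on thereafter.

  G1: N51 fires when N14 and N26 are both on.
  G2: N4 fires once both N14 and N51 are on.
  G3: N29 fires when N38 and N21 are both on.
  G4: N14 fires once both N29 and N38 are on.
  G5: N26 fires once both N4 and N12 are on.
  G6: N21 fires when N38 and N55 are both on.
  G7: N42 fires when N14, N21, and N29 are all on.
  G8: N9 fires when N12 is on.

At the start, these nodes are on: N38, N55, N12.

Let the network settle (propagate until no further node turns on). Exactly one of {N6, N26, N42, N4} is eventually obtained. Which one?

N42

G6: N38 and N55 on → N21 on.
G3: N38 and N21 on → N29 on.
N29 and N38 are on, so N14 fires (G4).
N14, N21, and N29 are on, so N42 fires (G7).
No rule produces N6, and it is not given. N4 would need N14 and N51 (G2), but N51 never turns on. N26 would need N4 and N12 (G5), but N4 never turns on.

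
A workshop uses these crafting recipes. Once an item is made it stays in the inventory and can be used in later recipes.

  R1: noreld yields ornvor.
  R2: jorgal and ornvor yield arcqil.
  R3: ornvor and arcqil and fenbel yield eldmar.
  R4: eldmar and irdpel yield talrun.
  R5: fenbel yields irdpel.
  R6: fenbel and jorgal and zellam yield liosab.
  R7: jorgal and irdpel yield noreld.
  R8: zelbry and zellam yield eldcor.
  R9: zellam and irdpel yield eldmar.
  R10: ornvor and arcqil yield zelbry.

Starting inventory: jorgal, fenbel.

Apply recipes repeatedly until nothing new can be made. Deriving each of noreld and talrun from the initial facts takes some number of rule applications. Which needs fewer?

noreld: Using R5, fenbel makes irdpel. Using R7, jorgal and irdpel make noreld. [2 rule applications]
talrun: fenbel → irdpel (R5). Using R7, jorgal and irdpel make noreld. Using R1, noreld makes ornvor. Using R2, jorgal and ornvor make arcqil. Using R3, ornvor, arcqil, and fenbel make eldmar. Using R4, eldmar and irdpel make talrun. [6 rule applications]
noreld needs fewer.

noreld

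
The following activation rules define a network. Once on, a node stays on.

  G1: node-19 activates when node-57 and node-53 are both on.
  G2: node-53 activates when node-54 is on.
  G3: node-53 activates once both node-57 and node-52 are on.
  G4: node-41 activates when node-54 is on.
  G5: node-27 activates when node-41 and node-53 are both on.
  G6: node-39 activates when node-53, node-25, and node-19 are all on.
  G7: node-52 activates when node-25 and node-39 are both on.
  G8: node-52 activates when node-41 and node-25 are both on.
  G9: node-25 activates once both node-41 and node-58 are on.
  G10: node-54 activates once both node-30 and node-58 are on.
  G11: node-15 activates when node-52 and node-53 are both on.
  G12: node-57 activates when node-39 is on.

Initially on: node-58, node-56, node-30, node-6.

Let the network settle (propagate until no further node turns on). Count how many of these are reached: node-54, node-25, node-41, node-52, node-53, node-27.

6

node-30 and node-58 are on, so node-54 activates (G10).
node-54 is on, so node-53 activates (G2).
G4: node-54 on → node-41 on.
node-41 and node-53 are on, so node-27 activates (G5).
G9: node-41 and node-58 on → node-25 on.
G8: node-41 and node-25 on → node-52 on.
node-54: reached.
node-25: reached.
node-41: reached.
node-52: reached.
node-53: reached.
node-27: reached.
All 6 are reached.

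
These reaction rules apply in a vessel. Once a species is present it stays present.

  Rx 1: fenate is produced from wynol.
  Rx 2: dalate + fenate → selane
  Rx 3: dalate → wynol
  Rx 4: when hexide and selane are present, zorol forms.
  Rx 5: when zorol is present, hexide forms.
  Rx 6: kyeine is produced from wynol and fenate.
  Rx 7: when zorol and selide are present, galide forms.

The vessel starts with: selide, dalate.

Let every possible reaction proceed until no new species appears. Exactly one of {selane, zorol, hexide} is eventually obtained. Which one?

dalate present → wynol forms (Rx 3).
wynol present → fenate forms (Rx 1).
dalate and fenate present → selane forms (Rx 2).
zorol would need hexide and selane (Rx 4), but hexide never forms. hexide would need zorol (Rx 5), but zorol never forms.

selane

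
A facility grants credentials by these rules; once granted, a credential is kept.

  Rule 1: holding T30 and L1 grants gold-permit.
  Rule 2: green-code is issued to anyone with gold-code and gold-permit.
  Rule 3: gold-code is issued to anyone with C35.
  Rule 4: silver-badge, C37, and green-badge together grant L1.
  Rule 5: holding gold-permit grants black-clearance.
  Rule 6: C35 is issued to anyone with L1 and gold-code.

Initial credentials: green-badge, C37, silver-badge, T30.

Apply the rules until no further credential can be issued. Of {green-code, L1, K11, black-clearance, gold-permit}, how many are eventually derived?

3

Holding silver-badge, C37, and green-badge grants L1 (Rule 4).
Holding T30 and L1 grants gold-permit (Rule 1).
Holding gold-permit grants black-clearance (Rule 5).
green-code would need gold-code and gold-permit (Rule 2), but gold-code is never granted.
L1: reached.
No rule produces K11, and it is not given.
black-clearance: reached.
gold-permit: reached.
Reached: L1, black-clearance, and gold-permit — 3 of the 5.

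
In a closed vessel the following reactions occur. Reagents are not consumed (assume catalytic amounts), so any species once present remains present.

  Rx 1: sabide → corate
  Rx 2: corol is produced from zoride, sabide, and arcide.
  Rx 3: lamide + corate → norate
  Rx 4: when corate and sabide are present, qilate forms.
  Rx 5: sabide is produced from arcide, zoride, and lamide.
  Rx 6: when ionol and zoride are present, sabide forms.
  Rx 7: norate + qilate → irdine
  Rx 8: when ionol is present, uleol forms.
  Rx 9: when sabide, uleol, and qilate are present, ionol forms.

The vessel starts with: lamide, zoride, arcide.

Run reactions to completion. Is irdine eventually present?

arcide, zoride, and lamide present → sabide forms (Rx 5).
sabide present → corate forms (Rx 1).
corate and sabide present → qilate forms (Rx 4).
lamide and corate present → norate forms (Rx 3).
norate and qilate present → irdine forms (Rx 7).

Yes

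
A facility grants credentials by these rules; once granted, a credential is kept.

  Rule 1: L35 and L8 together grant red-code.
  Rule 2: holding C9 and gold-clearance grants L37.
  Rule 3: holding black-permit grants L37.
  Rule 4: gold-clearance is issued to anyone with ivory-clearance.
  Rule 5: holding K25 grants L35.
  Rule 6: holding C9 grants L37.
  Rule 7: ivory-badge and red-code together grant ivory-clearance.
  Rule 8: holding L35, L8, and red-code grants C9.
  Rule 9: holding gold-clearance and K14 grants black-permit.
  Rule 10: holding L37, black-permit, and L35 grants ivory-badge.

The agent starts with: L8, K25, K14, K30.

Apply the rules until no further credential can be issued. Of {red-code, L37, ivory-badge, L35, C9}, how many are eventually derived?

4

Holding K25 grants L35 (Rule 5).
Holding L35 and L8 grants red-code (Rule 1).
Holding L35, L8, and red-code grants C9 (Rule 8).
Holding C9 grants L37 (Rule 6).
red-code: reached.
L37: reached.
ivory-badge would need L37, black-permit, and L35 (Rule 10), but black-permit is never granted.
L35: reached.
C9: reached.
Reached: red-code, L37, L35, and C9 — 4 of the 5.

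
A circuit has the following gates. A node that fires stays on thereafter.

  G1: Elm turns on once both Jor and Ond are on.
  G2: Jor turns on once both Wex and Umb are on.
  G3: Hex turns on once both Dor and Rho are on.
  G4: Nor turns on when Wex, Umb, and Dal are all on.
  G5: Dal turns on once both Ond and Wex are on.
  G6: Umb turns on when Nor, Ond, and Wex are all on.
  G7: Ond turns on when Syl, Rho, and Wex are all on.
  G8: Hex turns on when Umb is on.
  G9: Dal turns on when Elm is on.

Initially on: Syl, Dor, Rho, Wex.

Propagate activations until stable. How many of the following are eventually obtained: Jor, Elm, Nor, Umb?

Jor would need Wex and Umb (G2), but Umb never turns on.
Elm would need Jor and Ond (G1), but Jor never turns on.
Nor would need Wex, Umb, and Dal (G4), but Umb never turns on.
Umb would need Nor, Ond, and Wex (G6), but Nor never turns on.
None of the 4 are reached.

0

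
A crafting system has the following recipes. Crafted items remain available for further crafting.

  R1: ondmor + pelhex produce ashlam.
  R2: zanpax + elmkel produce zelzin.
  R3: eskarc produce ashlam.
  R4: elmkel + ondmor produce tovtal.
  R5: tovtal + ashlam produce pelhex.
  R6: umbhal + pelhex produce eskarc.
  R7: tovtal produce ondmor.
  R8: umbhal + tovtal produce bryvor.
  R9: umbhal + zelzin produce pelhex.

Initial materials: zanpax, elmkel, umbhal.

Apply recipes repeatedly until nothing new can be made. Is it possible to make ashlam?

Yes

Using R2, zanpax and elmkel make zelzin.
Using R9, umbhal and zelzin make pelhex.
Using R6, umbhal and pelhex make eskarc.
eskarc → ashlam (R3).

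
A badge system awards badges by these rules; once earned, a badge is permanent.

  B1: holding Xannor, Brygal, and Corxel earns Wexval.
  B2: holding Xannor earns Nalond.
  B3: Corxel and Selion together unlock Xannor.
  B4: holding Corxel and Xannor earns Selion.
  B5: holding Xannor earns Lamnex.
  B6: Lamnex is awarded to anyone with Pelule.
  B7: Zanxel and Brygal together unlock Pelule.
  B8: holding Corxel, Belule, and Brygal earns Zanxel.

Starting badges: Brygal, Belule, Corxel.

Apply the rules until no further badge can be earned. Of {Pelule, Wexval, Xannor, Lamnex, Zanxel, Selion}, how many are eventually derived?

With Corxel, Belule, and Brygal, Zanxel is earned (B8).
With Zanxel and Brygal, Pelule is earned (B7).
With Pelule, Lamnex is earned (B6).
Pelule: reached.
Wexval would need Xannor, Brygal, and Corxel (B1), but Xannor is never earned.
Xannor would need Corxel and Selion (B3), but Selion is never earned.
Lamnex: reached.
Zanxel: reached.
Selion would need Corxel and Xannor (B4), but Xannor is never earned.
Reached: Pelule, Lamnex, and Zanxel — 3 of the 6.

3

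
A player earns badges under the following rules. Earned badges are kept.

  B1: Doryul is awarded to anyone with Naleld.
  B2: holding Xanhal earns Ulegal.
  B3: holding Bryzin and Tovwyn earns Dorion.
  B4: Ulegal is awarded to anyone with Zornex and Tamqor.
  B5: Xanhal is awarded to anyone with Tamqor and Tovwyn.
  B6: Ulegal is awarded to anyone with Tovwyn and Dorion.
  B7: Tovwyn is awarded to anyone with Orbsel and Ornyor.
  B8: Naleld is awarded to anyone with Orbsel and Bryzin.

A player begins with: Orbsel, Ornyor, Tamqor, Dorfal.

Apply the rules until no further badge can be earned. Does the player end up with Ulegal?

Yes

With Orbsel and Ornyor, Tovwyn is earned (B7).
With Tamqor and Tovwyn, Xanhal is earned (B5).
With Xanhal, Ulegal is earned (B2).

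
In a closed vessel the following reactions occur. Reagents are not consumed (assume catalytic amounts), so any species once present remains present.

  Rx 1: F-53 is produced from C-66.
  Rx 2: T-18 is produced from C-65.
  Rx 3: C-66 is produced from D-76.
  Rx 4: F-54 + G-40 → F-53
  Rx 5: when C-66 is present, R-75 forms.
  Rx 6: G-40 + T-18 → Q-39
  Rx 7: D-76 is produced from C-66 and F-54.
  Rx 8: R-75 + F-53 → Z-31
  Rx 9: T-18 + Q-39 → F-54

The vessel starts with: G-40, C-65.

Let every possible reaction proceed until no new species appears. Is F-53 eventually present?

Yes

C-65 present → T-18 forms (Rx 2).
G-40 and T-18 present → Q-39 forms (Rx 6).
T-18 and Q-39 present → F-54 forms (Rx 9).
F-54 and G-40 present → F-53 forms (Rx 4).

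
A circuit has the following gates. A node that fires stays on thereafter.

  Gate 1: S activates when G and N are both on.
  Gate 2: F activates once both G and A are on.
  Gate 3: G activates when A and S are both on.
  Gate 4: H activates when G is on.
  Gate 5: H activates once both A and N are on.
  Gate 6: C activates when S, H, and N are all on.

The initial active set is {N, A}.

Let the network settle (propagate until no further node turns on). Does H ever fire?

Gate 5: A and N on → H on.

Yes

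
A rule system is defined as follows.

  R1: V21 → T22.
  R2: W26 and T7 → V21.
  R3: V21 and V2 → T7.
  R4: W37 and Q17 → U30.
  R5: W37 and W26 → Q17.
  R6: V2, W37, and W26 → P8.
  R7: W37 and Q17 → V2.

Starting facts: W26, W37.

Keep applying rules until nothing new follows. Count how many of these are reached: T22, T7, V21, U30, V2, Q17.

From W37 and W26, R5 gives Q17.
W37 and Q17 hold, so U30 follows (R4).
From W37 and Q17, R7 gives V2.
T22 would need V21 (R1), but V21 is never established.
T7 would need V21 and V2 (R3), but V21 is never established.
V21 would need W26 and T7 (R2), but T7 is never established.
U30: reached.
V2: reached.
Q17: reached.
Reached: U30, V2, and Q17 — 3 of the 6.

3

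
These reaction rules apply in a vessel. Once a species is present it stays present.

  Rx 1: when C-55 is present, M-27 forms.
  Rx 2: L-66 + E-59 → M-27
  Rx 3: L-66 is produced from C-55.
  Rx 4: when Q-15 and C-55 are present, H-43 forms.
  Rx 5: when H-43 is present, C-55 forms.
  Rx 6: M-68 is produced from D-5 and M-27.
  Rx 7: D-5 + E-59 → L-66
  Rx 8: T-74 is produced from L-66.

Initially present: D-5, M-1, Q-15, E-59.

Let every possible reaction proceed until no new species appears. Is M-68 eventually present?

D-5 and E-59 present → L-66 forms (Rx 7).
L-66 and E-59 present → M-27 forms (Rx 2).
D-5 and M-27 present → M-68 forms (Rx 6).

Yes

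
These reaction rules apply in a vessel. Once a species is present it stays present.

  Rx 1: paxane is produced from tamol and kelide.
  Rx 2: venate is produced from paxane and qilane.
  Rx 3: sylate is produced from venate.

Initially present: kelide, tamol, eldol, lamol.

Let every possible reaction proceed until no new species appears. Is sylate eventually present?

No

sylate would need venate (Rx 3), but venate never forms.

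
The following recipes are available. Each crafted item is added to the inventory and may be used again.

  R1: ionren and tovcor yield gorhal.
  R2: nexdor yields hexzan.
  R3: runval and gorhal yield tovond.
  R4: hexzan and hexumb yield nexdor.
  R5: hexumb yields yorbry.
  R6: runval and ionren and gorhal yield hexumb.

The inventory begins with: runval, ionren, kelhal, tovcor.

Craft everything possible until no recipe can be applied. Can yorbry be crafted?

Yes

ionren and tovcor → gorhal (R1).
runval and ionren and gorhal → hexumb (R6).
Using R5, hexumb makes yorbry.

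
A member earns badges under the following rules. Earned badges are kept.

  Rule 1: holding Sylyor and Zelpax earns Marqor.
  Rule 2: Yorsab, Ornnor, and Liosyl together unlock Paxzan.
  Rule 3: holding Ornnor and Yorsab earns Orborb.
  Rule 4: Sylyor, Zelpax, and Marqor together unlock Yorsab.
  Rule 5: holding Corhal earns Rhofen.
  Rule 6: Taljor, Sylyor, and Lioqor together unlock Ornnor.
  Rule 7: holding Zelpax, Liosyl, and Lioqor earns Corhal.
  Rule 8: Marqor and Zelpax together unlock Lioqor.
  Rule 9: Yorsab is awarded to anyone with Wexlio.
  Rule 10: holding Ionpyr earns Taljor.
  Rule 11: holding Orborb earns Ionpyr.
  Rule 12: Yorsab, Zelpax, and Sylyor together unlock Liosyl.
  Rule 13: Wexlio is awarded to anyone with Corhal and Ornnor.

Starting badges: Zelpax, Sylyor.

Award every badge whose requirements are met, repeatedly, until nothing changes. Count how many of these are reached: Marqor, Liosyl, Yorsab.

3

With Sylyor and Zelpax, Marqor is earned (Rule 1).
With Sylyor, Zelpax, and Marqor, Yorsab is earned (Rule 4).
With Yorsab, Zelpax, and Sylyor, Liosyl is earned (Rule 12).
Marqor: reached.
Liosyl: reached.
Yorsab: reached.
All 3 are reached.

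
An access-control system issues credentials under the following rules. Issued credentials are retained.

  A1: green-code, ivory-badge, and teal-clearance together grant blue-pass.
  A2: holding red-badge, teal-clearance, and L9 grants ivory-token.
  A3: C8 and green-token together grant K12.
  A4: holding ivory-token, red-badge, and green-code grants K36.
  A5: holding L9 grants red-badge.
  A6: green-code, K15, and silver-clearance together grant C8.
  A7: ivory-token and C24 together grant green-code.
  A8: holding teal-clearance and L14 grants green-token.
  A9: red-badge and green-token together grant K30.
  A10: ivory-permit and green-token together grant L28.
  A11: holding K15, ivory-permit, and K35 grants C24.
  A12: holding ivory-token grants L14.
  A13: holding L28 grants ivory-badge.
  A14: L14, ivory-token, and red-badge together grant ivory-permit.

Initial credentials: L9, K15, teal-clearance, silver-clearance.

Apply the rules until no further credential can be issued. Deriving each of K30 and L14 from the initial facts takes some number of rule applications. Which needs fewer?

L14: Holding L9 grants red-badge (A5). Holding red-badge, teal-clearance, and L9 grants ivory-token (A2). Holding ivory-token grants L14 (A12). [3 rule applications]
K30: Holding L9 grants red-badge (A5). Holding red-badge, teal-clearance, and L9 grants ivory-token (A2). Holding ivory-token grants L14 (A12). Holding teal-clearance and L14 grants green-token (A8). Holding red-badge and green-token grants K30 (A9). [5 rule applications]
L14 needs fewer.

L14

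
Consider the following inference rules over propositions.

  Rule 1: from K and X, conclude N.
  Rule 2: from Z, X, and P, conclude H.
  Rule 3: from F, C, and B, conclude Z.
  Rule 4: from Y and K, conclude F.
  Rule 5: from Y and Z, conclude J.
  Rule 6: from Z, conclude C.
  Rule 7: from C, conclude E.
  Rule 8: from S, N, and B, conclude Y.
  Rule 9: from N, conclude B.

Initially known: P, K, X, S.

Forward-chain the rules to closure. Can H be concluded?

H would need Z, X, and P (Rule 2), but Z is never established.

No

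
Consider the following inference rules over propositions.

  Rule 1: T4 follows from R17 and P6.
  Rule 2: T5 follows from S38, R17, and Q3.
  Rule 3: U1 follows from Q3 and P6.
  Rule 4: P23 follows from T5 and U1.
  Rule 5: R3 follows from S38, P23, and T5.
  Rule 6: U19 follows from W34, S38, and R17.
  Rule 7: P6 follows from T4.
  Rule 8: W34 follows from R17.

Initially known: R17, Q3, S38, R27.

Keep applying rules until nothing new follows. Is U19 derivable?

Yes

R17 holds, so W34 follows (Rule 8).
W34, S38, and R17 hold, so U19 follows (Rule 6).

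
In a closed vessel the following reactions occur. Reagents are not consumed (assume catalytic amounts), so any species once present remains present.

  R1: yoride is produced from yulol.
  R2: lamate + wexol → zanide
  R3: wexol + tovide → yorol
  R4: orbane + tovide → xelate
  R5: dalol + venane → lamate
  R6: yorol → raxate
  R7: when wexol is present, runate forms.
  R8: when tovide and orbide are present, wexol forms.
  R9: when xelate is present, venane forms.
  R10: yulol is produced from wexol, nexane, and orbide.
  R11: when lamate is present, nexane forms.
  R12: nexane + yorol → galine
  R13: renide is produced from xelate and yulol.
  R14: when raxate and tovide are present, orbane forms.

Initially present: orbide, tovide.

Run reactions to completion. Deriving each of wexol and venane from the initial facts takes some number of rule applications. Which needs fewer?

wexol: tovide and orbide present → wexol forms (R8). [1 rule application]
venane: tovide and orbide present → wexol forms (R8). wexol and tovide present → yorol forms (R3). yorol present → raxate forms (R6). raxate and tovide present → orbane forms (R14). orbane and tovide present → xelate forms (R4). xelate present → venane forms (R9). [6 rule applications]
wexol needs fewer.

wexol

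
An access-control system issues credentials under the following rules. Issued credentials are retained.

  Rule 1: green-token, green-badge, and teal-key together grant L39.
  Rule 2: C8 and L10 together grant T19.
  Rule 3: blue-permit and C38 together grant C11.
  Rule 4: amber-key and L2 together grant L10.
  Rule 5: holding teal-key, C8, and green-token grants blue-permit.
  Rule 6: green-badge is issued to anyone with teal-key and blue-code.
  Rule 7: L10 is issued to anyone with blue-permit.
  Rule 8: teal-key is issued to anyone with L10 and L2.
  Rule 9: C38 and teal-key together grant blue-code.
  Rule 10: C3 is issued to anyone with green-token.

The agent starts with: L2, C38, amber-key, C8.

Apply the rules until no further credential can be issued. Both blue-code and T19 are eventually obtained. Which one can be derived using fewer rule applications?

T19

T19: Holding amber-key and L2 grants L10 (Rule 4). Holding C8 and L10 grants T19 (Rule 2). [2 rule applications]
blue-code: Holding amber-key and L2 grants L10 (Rule 4). Holding L10 and L2 grants teal-key (Rule 8). Holding C38 and teal-key grants blue-code (Rule 9). [3 rule applications]
T19 needs fewer.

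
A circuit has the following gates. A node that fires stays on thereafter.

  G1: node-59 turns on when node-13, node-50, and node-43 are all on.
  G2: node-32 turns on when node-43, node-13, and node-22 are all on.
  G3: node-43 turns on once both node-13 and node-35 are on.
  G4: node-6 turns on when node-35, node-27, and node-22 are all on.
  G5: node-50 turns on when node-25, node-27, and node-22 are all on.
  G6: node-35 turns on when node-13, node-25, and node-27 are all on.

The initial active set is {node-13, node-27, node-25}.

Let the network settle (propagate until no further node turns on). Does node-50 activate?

No

node-50 would need node-25, node-27, and node-22 (G5), but node-22 never turns on.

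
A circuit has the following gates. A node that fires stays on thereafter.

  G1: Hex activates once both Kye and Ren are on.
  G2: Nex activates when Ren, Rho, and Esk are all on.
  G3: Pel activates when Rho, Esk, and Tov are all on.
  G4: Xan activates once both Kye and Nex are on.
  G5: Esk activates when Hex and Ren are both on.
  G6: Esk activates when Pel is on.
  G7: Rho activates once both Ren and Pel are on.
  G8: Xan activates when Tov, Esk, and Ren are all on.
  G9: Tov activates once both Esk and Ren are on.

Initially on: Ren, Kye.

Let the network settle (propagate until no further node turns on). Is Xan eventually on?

Yes

G1: Kye and Ren on → Hex on.
Hex and Ren are on, so Esk activates (G5).
Esk and Ren are on, so Tov activates (G9).
Tov, Esk, and Ren are on, so Xan activates (G8).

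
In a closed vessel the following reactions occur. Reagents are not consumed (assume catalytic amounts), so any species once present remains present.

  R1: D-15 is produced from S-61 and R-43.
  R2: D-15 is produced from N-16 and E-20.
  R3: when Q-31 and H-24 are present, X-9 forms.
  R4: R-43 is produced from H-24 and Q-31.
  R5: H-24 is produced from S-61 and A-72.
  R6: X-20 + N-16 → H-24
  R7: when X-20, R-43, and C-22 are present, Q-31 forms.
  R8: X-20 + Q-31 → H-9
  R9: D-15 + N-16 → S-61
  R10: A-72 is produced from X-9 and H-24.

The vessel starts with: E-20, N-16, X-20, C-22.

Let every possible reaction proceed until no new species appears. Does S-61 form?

N-16 and E-20 present → D-15 forms (R2).
D-15 and N-16 present → S-61 forms (R9).

Yes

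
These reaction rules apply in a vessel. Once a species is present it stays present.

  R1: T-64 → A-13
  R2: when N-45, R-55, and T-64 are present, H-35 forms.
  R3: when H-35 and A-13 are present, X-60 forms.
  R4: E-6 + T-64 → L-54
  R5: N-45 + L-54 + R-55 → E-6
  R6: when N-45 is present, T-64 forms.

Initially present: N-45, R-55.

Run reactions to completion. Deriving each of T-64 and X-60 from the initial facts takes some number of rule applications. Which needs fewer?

T-64

T-64: N-45 present → T-64 forms (R6). [1 rule application]
X-60: N-45 present → T-64 forms (R6). N-45, R-55, and T-64 present → H-35 forms (R2). T-64 present → A-13 forms (R1). H-35 and A-13 present → X-60 forms (R3). [4 rule applications]
T-64 needs fewer.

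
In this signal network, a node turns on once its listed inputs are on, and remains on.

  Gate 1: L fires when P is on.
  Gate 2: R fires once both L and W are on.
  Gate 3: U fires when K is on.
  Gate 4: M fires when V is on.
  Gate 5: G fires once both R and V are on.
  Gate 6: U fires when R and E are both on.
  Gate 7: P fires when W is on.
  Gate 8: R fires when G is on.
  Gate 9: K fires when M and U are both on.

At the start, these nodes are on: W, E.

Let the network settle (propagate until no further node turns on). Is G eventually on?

No

G would need R and V (Gate 5), but V never turns on.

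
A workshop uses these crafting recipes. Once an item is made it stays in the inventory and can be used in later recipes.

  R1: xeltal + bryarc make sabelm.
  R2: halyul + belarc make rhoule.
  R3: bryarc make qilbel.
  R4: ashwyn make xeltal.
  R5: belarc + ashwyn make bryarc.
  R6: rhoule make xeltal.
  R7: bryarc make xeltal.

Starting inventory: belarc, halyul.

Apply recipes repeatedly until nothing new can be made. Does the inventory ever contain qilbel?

qilbel would need bryarc (R3), but bryarc is never obtained.

No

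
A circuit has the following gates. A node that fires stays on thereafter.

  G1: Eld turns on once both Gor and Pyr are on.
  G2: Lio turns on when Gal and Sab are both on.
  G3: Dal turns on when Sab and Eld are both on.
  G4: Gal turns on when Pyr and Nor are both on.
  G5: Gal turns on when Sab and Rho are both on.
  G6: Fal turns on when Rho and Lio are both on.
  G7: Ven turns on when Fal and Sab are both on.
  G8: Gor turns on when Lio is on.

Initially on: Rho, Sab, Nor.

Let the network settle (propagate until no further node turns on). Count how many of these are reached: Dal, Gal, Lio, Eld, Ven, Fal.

G5: Sab and Rho on → Gal on.
Gal and Sab are on, so Lio turns on (G2).
G6: Rho and Lio on → Fal on.
G7: Fal and Sab on → Ven on.
Dal would need Sab and Eld (G3), but Eld never turns on.
Gal: reached.
Lio: reached.
Eld would need Gor and Pyr (G1), but Pyr never turns on.
Ven: reached.
Fal: reached.
Reached: Gal, Lio, Ven, and Fal — 4 of the 6.

4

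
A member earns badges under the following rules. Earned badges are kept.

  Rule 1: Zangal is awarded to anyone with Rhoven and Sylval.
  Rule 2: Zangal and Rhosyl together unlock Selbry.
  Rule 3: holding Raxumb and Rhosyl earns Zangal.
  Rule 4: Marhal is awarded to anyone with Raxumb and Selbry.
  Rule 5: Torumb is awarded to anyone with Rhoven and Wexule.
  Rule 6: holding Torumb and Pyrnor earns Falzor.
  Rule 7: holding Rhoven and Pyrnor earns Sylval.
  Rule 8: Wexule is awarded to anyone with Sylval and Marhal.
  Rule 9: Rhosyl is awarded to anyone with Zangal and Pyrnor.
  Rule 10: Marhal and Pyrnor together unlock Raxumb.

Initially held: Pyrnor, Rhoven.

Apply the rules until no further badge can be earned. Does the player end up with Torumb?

Torumb would need Rhoven and Wexule (Rule 5), but Wexule is never earned.

No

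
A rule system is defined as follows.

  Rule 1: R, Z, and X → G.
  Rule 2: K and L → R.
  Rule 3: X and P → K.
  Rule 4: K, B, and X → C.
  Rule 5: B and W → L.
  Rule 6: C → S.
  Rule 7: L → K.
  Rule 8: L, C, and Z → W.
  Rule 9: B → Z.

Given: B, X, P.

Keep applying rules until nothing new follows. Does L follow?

L would need B and W (Rule 5), but W is never established.

No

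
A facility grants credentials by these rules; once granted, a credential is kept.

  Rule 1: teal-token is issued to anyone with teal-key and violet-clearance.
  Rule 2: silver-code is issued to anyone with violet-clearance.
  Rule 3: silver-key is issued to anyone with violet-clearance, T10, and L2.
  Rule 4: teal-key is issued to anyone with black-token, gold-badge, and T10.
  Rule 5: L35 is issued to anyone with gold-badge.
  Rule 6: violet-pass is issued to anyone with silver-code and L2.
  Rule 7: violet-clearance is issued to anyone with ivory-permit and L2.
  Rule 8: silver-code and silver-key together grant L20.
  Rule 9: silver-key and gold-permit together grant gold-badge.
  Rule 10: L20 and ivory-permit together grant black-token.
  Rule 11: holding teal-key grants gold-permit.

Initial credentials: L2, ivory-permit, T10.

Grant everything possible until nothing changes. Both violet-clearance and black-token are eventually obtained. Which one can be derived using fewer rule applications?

violet-clearance

violet-clearance: Holding ivory-permit and L2 grants violet-clearance (Rule 7). [1 rule application]
black-token: Holding ivory-permit and L2 grants violet-clearance (Rule 7). Holding violet-clearance, T10, and L2 grants silver-key (Rule 3). Holding violet-clearance grants silver-code (Rule 2). Holding silver-code and silver-key grants L20 (Rule 8). Holding L20 and ivory-permit grants black-token (Rule 10). [5 rule applications]
violet-clearance needs fewer.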